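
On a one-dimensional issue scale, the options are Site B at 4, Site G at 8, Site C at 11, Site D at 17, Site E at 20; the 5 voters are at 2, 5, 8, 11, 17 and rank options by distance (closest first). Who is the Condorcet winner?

With single-peaked preferences on a line, the Condorcet winner is the candidate closest to the median voter.
The median voter (position 8) is closest to Site G at 8.
Check: Site G vs Site E — voters closer to Site G: 4 of 5.

Site G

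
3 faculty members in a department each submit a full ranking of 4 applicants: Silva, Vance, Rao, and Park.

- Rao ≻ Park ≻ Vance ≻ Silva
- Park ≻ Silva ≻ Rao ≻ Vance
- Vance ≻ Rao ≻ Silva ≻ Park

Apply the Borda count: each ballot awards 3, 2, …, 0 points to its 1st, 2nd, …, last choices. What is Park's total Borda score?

Borda scores:
  Silva: 0 + 2 + 1 = 3
  Vance: 1 + 0 + 3 = 4
  Rao: 3 + 1 + 2 = 6
  Park: 2 + 3 + 0 = 5

5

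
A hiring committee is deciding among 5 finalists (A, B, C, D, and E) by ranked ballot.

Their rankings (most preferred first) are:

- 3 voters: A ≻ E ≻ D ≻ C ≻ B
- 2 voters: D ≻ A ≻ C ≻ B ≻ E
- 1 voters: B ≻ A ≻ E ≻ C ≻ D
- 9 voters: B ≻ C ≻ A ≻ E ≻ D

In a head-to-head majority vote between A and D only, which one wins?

Ballots ranking A above D: 3+1+9 = 13.
Ballots ranking D above A: 2.
A wins the head-to-head, 13–2.

A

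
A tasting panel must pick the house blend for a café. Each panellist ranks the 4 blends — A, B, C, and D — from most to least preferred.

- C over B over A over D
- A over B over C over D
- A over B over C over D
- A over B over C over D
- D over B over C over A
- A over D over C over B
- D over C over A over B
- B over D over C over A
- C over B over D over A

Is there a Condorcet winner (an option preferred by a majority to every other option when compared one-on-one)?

Head-to-head results (9 voters total):
A vs B: A wins 5–4.
A vs C: C wins 5–4.
A vs D: A wins 5–4.
B vs C: B wins 5–4.
B vs D: B wins 6–3.
C vs D: C wins 5–4.
No candidate beats all others: A beats B beats C beats A, a majority cycle.

No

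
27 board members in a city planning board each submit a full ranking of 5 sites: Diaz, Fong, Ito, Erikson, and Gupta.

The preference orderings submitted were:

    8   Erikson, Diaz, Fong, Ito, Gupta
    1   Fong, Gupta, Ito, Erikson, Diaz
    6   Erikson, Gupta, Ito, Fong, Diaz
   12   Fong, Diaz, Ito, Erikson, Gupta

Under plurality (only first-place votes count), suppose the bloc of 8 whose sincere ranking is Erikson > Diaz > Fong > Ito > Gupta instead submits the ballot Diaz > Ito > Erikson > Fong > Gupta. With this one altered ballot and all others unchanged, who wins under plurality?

Fong

First-place totals with the altered ballot: Diaz 8, Fong 13, Ito 0, Erikson 6, Gupta 0.
The switch changes the winner from Erikson to Fong.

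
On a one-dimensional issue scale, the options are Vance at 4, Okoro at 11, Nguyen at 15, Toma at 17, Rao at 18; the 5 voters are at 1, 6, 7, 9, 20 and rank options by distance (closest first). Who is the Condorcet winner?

Vance

With single-peaked preferences on a line, the Condorcet winner is the candidate closest to the median voter.
The median voter (position 7) is closest to Vance at 4.
Check: Vance vs Okoro — voters closer to Vance: 3 of 5.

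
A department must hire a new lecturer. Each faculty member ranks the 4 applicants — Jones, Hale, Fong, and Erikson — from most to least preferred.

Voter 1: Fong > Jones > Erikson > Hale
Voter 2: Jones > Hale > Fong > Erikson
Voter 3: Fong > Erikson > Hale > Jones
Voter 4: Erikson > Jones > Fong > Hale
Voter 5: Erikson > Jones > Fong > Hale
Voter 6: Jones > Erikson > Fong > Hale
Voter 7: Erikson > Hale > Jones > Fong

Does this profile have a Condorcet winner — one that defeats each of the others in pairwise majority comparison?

Head-to-head results (7 voters total):
Jones vs Hale: Jones wins 5–2.
Jones vs Fong: Jones wins 5–2.
Jones vs Erikson: Erikson wins 4–3.
Hale vs Fong: Fong wins 5–2.
Hale vs Erikson: Erikson wins 6–1.
Fong vs Erikson: Erikson wins 4–3.
Erikson beats each rival — Jones (4–3), Hale (6–1), Fong (4–3) — so Erikson is the Condorcet winner.

Yes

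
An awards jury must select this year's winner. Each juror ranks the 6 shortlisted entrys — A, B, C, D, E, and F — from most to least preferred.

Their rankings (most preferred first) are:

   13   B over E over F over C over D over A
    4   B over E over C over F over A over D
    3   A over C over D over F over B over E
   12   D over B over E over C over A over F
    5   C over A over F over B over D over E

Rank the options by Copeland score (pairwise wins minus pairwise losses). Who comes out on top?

Pairwise results:
  A vs B: B wins 29–8.
  A vs C: C wins 34–3.
  A vs D: D wins 25–12.
  A vs E: E wins 29–8.
  A vs F: A wins 20–17.
  B vs C: B wins 29–8.
  B vs D: B wins 22–15.
  B vs E: B wins 37–0.
  B vs F: B wins 29–8.
  C vs D: C wins 25–12.
  C vs E: E wins 29–8.
  C vs F: C wins 24–13.
  D vs E: D wins 20–17.
  D vs F: F wins 22–15.
  E vs F: E wins 29–8.
Copeland scores (wins − losses):
  A: 1 − 4 = -3
  B: 5 − 0 = 5
  C: 3 − 2 = 1
  D: 2 − 3 = -1
  E: 3 − 2 = 1
  F: 1 − 4 = -3
B has the best Copeland score.

B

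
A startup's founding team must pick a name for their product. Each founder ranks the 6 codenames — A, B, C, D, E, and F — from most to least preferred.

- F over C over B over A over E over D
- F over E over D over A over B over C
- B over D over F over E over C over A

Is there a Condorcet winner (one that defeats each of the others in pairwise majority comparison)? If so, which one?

Head-to-head results (3 voters total):
A vs B: B wins 2–1.
A vs C: C wins 2–1.
A vs D: D wins 2–1.
A vs E: E wins 2–1.
A vs F: F wins 3–0.
B vs C: B wins 2–1.
B vs D: B wins 2–1.
B vs E: B wins 2–1.
B vs F: F wins 2–1.
C vs D: D wins 2–1.
C vs E: E wins 2–1.
C vs F: F wins 3–0.
D vs E: E wins 2–1.
D vs F: F wins 2–1.
E vs F: F wins 3–0.
F beats each rival — A (3–0), B (2–1), C (3–0), D (2–1), E (3–0) — so F is the Condorcet winner.

F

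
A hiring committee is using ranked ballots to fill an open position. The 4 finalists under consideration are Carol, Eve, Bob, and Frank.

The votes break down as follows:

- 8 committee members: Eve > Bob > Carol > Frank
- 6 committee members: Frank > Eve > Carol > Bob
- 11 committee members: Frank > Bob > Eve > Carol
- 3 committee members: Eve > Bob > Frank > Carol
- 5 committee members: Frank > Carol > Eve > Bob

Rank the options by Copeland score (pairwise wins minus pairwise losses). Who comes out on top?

Pairwise results:
  Carol vs Eve: Eve wins 28–5.
  Carol vs Bob: Bob wins 22–11.
  Carol vs Frank: Frank wins 25–8.
  Eve vs Bob: Eve wins 22–11.
  Eve vs Frank: Frank wins 22–11.
  Bob vs Frank: Frank wins 22–11.
Copeland scores (wins − losses):
  Carol: 0 − 3 = -3
  Eve: 2 − 1 = 1
  Bob: 1 − 2 = -1
  Frank: 3 − 0 = 3
Frank has the best Copeland score.

Frank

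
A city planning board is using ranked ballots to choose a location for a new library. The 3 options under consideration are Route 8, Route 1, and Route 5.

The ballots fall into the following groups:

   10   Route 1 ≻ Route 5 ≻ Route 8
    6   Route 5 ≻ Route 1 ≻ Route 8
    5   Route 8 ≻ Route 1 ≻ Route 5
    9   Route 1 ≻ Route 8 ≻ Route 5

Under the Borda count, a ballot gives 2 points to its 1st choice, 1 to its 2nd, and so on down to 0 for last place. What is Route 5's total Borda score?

Borda scores:
  Route 8: 10·0 + 6·0 + 5·2 + 9·1 = 19
  Route 1: 10·2 + 6·1 + 5·1 + 9·2 = 49
  Route 5: 10·1 + 6·2 + 5·0 + 9·0 = 22

22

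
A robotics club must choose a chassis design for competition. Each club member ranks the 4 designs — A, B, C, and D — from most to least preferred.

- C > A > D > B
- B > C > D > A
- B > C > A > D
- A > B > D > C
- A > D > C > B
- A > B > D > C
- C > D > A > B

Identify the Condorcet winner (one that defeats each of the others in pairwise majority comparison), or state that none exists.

No Condorcet winner

Head-to-head results (7 voters total):
A vs B: A wins 5–2.
A vs C: C wins 4–3.
A vs D: A wins 5–2.
B vs C: B wins 4–3.
B vs D: B wins 4–3.
C vs D: C wins 4–3.
No candidate beats all others: A beats B beats C beats A, a majority cycle.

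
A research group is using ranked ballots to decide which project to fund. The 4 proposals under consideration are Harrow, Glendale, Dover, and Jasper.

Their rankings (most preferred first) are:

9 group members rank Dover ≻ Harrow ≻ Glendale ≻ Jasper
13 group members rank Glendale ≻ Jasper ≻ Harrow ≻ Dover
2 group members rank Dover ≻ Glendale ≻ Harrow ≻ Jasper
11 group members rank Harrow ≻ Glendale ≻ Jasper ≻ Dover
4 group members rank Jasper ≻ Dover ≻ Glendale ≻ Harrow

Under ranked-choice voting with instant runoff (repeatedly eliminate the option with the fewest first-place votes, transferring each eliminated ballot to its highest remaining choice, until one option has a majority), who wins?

Round 1: Glendale 13, Harrow 11, Dover 11, Jasper 4. Jasper has the fewest and is eliminated.
Round 2: Dover 15, Glendale 13, Harrow 11. Harrow has the fewest and is eliminated.
Round 3: Glendale 24, Dover 15. Glendale has a majority.

Glendale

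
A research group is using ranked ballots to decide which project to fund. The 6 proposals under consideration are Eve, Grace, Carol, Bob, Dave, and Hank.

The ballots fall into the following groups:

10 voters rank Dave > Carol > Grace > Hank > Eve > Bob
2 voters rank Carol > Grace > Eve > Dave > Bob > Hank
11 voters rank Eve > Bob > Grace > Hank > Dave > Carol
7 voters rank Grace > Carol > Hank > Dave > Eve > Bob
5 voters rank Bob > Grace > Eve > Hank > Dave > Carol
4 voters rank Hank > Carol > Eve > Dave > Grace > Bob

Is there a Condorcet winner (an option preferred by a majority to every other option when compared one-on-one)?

Yes

Head-to-head results (39 voters total):
Eve vs Grace: Grace wins 24–15.
Eve vs Carol: Carol wins 23–16.
Eve vs Bob: Eve wins 34–5.
Eve vs Dave: Eve wins 22–17.
Eve vs Hank: Hank wins 21–18.
Grace vs Carol: Grace wins 23–16.
Grace vs Bob: Grace wins 23–16.
Grace vs Dave: Grace wins 25–14.
Grace vs Hank: Grace wins 35–4.
Carol vs Bob: Carol wins 23–16.
Carol vs Dave: Dave wins 26–13.
Carol vs Hank: Hank wins 20–19.
Bob vs Dave: Dave wins 23–16.
Bob vs Hank: Hank wins 21–18.
Dave vs Hank: Hank wins 27–12.
Grace beats each rival — Eve (24–15), Carol (23–16), Bob (23–16), Dave (25–14), Hank (35–4) — so Grace is the Condorcet winner.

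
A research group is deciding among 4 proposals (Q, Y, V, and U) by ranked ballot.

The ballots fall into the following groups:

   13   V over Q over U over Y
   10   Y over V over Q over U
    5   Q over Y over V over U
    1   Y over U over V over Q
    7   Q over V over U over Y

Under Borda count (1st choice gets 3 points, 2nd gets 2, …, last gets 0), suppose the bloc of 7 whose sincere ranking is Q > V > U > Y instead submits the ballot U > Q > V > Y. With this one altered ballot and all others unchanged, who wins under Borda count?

V

Borda totals with the altered ballot: Q 65, Y 43, V 72, U 36.
The winner is unchanged: still V.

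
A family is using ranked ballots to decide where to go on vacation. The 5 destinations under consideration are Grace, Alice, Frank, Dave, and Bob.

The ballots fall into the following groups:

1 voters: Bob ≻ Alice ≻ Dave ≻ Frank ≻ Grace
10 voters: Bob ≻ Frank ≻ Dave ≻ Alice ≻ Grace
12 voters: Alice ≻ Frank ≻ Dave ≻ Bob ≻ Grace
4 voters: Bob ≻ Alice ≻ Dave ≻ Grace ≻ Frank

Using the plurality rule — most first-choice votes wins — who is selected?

First-place vote totals:
  Grace: 0
  Alice: 12
  Frank: 0
  Dave: 0
  Bob: 15
Bob has the most first-place votes.

Bob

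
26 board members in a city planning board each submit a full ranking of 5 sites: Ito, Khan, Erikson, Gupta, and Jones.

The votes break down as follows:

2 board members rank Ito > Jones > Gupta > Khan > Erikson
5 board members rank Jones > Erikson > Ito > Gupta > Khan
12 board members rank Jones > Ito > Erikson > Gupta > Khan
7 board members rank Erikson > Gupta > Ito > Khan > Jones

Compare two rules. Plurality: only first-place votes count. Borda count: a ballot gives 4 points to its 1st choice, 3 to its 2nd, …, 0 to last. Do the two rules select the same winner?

Plurality first-place counts: Ito 2, Khan 0, Erikson 7, Gupta 0, Jones 17 → Jones.
Borda totals: Ito 68, Khan 9, Erikson 67, Gupta 42, Jones 74 → Jones.
The two rules agree on Jones.

Yes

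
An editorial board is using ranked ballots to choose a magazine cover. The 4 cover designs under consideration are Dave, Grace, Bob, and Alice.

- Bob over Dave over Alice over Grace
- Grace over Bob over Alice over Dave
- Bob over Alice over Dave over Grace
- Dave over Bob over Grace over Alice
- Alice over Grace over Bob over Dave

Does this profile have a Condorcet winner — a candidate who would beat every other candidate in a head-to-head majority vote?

Yes

Head-to-head results (5 voters total):
Dave vs Grace: Dave wins 3–2.
Dave vs Bob: Bob wins 4–1.
Dave vs Alice: Alice wins 3–2.
Grace vs Bob: Bob wins 3–2.
Grace vs Alice: Alice wins 3–2.
Bob vs Alice: Bob wins 4–1.
Bob beats each rival — Dave (4–1), Grace (3–2), Alice (4–1) — so Bob is the Condorcet winner.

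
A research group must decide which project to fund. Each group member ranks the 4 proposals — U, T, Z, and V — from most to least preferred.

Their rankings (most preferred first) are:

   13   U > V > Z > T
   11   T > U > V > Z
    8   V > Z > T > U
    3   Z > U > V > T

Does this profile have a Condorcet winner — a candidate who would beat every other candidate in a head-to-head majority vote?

No

Head-to-head results (35 voters total):
U vs T: T wins 19–16.
U vs Z: U wins 24–11.
U vs V: U wins 27–8.
T vs Z: Z wins 24–11.
T vs V: V wins 24–11.
Z vs V: V wins 32–3.
No candidate beats all others: U beats Z beats T beats U, a majority cycle.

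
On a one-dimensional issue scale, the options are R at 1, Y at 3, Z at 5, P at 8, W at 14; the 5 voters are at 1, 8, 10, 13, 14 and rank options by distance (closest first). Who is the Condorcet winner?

With single-peaked preferences on a line, the Condorcet winner is the candidate closest to the median voter.
The median voter (position 10) is closest to P at 8.
Check: P vs W — voters closer to P: 3 of 5.

P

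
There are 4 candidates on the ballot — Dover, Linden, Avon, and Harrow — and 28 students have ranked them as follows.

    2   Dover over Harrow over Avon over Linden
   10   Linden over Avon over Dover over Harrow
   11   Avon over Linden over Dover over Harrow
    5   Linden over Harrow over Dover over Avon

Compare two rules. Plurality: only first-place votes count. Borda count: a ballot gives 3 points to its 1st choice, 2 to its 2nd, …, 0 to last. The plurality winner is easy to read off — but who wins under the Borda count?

Plurality first-place counts: Dover 2, Linden 15, Avon 11, Harrow 0 → Linden.
Borda totals: Dover 32, Linden 67, Avon 55, Harrow 14 → Linden.

Linden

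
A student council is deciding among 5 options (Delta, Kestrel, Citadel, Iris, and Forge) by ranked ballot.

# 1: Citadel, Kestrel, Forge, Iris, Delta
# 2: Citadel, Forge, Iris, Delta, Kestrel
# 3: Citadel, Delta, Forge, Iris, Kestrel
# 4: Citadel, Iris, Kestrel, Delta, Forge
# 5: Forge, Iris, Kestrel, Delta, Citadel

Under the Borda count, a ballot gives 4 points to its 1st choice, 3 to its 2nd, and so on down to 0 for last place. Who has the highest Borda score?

Borda scores:
  Delta: 0 + 1 + 3 + 1 + 1 = 6
  Kestrel: 3 + 0 + 0 + 2 + 2 = 7
  Citadel: 4 + 4 + 4 + 4 + 0 = 16
  Iris: 1 + 2 + 1 + 3 + 3 = 10
  Forge: 2 + 3 + 2 + 0 + 4 = 11
Citadel has the highest total.

Citadel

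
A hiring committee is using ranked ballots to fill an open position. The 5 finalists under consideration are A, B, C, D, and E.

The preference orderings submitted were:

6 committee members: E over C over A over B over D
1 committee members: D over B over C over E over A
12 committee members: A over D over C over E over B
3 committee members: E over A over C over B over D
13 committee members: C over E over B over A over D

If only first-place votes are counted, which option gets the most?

C

First-place vote totals:
  A: 12
  B: 0
  C: 13
  D: 1
  E: 9
C has the most first-place votes.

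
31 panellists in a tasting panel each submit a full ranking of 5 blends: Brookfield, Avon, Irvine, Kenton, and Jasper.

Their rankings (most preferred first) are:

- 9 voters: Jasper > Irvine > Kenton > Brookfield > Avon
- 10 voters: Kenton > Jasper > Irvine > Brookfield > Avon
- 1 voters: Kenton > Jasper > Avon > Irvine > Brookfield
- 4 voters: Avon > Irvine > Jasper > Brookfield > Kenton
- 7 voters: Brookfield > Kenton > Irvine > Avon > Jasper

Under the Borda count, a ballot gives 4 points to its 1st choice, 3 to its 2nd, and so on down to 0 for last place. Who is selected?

Kenton

Borda scores:
  Brookfield: 9·1 + 10·1 + 0 + 4·1 + 7·4 = 51
  Avon: 9·0 + 10·0 + 2 + 4·4 + 7·1 = 25
  Irvine: 9·3 + 10·2 + 1 + 4·3 + 7·2 = 74
  Kenton: 9·2 + 10·4 + 4 + 4·0 + 7·3 = 83
  Jasper: 9·4 + 10·3 + 3 + 4·2 + 7·0 = 77
Kenton has the highest total.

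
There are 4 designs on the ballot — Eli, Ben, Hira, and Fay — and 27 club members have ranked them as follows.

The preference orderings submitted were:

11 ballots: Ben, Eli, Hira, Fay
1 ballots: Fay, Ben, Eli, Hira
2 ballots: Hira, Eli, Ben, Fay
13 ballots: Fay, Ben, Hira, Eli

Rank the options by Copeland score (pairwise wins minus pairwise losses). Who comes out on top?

Pairwise results:
  Eli vs Ben: Ben wins 25–2.
  Eli vs Hira: Hira wins 15–12.
  Eli vs Fay: Fay wins 14–13.
  Ben vs Hira: Ben wins 25–2.
  Ben vs Fay: Fay wins 14–13.
  Hira vs Fay: Fay wins 14–13.
Copeland scores (wins − losses):
  Eli: 0 − 3 = -3
  Ben: 2 − 1 = 1
  Hira: 1 − 2 = -1
  Fay: 3 − 0 = 3
Fay has the best Copeland score.

Fay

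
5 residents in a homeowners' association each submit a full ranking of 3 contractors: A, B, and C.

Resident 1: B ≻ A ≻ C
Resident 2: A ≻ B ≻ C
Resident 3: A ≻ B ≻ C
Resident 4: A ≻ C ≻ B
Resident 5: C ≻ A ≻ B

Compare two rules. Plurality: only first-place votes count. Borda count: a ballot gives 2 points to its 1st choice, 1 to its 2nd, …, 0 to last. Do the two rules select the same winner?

Plurality first-place counts: A 3, B 1, C 1 → A.
Borda totals: A 8, B 4, C 3 → A.
The two rules agree on A.

Yes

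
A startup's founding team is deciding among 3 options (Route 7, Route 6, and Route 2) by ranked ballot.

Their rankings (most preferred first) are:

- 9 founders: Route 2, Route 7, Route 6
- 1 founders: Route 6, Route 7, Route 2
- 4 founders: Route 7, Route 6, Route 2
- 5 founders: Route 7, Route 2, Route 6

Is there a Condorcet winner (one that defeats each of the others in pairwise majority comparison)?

Head-to-head results (19 voters total):
Route 7 vs Route 6: Route 7 wins 18–1.
Route 7 vs Route 2: Route 7 wins 10–9.
Route 6 vs Route 2: Route 2 wins 14–5.
Route 7 beats each rival — Route 6 (18–1), Route 2 (10–9) — so Route 7 is the Condorcet winner.

Yes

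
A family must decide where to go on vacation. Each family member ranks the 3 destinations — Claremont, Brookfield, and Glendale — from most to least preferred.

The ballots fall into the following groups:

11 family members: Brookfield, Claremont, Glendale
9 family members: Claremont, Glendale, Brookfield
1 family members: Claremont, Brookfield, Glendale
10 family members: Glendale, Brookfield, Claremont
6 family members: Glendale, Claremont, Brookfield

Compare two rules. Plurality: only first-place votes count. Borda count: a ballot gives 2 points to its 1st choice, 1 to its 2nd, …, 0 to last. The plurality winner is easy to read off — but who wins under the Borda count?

Plurality first-place counts: Claremont 10, Brookfield 11, Glendale 16 → Glendale.
Borda totals: Claremont 37, Brookfield 33, Glendale 41 → Glendale.

Glendale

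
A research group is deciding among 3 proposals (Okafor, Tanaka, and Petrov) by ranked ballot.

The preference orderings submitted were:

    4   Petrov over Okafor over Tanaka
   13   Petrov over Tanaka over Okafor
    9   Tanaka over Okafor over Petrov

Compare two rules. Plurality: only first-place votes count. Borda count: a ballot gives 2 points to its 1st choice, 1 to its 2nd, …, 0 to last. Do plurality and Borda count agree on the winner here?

Plurality first-place counts: Okafor 0, Tanaka 9, Petrov 17 → Petrov.
Borda totals: Okafor 13, Tanaka 31, Petrov 34 → Petrov.
The two rules agree on Petrov.

Yes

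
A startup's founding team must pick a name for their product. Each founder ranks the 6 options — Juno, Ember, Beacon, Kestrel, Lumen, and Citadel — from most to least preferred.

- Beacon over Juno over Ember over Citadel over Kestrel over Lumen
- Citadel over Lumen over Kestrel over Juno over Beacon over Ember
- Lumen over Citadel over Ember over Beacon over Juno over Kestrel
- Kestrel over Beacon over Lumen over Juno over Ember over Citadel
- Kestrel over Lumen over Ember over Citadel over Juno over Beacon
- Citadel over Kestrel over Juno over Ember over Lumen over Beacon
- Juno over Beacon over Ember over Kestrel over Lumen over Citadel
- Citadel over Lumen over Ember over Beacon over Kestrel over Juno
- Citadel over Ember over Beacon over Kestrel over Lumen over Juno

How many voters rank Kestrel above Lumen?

Ballots ranking Kestrel above Lumen: 6.
Ballots ranking Lumen above Kestrel: 3.
So 6 of 9 voters prefer Kestrel to Lumen.

6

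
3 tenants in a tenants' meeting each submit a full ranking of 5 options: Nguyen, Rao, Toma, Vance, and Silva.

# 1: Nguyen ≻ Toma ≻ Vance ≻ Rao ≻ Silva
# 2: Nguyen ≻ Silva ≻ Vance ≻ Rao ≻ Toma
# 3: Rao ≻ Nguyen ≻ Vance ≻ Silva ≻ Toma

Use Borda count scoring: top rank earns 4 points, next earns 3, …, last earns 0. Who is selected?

Borda scores:
  Nguyen: 4 + 4 + 3 = 11
  Rao: 1 + 1 + 4 = 6
  Toma: 3 + 0 + 0 = 3
  Vance: 2 + 2 + 2 = 6
  Silva: 0 + 3 + 1 = 4
Nguyen has the highest total.

Nguyen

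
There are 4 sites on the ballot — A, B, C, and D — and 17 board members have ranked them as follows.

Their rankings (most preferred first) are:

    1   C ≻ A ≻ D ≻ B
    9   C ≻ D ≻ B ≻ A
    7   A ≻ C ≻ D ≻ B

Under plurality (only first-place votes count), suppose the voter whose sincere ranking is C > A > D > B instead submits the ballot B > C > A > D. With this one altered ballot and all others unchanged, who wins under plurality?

First-place totals with the altered ballot: A 7, B 1, C 9, D 0.
The winner is unchanged: still C.

C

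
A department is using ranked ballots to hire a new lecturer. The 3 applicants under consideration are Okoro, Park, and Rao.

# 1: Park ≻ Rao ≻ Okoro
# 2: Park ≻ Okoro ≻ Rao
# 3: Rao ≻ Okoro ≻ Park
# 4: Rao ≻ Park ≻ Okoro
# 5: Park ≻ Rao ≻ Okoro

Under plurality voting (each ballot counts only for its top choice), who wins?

First-place vote totals:
  Okoro: 0
  Park: 3
  Rao: 2
Park has the most first-place votes.

Park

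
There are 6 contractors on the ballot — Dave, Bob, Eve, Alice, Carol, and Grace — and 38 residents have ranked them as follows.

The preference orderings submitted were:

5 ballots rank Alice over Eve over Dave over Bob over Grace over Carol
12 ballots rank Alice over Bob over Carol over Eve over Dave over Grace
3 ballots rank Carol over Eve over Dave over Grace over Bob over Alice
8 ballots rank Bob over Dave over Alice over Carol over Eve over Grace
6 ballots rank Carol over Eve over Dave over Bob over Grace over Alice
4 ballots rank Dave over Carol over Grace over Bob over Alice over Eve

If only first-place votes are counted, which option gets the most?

First-place vote totals:
  Dave: 4
  Bob: 8
  Eve: 0
  Alice: 17
  Carol: 9
  Grace: 0
Alice has the most first-place votes.

Alice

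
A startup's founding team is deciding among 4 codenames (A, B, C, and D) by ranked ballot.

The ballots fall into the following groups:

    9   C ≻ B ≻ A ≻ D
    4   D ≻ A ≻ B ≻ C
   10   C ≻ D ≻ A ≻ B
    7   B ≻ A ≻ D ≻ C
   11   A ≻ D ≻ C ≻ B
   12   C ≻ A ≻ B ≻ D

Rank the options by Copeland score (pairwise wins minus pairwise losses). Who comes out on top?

C

Pairwise results:
  A vs B: A wins 37–16.
  A vs C: C wins 31–22.
  A vs D: A wins 39–14.
  B vs C: C wins 42–11.
  B vs D: B wins 28–25.
  C vs D: C wins 31–22.
Copeland scores (wins − losses):
  A: 2 − 1 = 1
  B: 1 − 2 = -1
  C: 3 − 0 = 3
  D: 0 − 3 = -3
C has the best Copeland score.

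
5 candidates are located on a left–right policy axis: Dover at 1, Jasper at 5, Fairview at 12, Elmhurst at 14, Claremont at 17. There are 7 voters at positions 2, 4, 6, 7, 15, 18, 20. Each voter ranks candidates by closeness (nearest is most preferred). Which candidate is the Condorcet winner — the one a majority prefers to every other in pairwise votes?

Jasper

With single-peaked preferences on a line, the Condorcet winner is the candidate closest to the median voter.
The median voter (position 7) is closest to Jasper at 5.
Check: Jasper vs Dover — voters closer to Jasper: 6 of 7.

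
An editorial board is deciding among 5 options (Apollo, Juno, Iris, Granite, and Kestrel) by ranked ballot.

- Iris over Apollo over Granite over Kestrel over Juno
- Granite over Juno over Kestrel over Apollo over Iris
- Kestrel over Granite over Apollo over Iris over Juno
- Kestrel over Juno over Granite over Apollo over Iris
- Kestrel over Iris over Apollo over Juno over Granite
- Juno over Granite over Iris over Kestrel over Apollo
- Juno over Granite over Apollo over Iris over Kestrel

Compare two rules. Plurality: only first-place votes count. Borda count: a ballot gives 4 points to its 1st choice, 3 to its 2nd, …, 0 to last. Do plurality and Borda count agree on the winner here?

No

Plurality first-place counts: Apollo 0, Juno 2, Iris 1, Granite 1, Kestrel 3 → Kestrel.
Borda totals: Apollo 11, Juno 15, Iris 11, Granite 17, Kestrel 16 → Granite.
The two rules disagree: plurality picks Kestrel, Borda picks Granite.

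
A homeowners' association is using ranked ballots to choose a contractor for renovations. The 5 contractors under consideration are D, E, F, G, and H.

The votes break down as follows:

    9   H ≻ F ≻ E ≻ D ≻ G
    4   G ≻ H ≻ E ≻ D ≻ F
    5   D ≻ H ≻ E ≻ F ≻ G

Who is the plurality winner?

First-place vote totals:
  D: 5
  E: 0
  F: 0
  G: 4
  H: 9
H has the most first-place votes.

H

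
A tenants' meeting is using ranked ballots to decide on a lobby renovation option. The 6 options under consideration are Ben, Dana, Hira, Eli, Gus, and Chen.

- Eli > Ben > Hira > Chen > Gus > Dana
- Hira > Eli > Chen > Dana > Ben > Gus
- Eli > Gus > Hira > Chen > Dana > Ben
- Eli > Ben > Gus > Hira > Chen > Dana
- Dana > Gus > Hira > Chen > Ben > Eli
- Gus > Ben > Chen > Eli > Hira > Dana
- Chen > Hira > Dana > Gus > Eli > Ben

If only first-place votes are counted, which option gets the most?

Eli

First-place vote totals:
  Ben: 0
  Dana: 1
  Hira: 1
  Eli: 3
  Gus: 1
  Chen: 1
Eli has the most first-place votes.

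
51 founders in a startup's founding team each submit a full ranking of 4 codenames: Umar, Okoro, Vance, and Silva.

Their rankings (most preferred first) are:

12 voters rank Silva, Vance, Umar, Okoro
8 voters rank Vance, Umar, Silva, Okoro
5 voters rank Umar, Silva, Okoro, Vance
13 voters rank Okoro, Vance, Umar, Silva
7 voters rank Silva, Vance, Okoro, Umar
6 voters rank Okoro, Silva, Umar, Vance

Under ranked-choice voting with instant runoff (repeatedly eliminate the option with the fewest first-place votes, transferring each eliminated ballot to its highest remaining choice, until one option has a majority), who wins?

Silva

Round 1: Okoro 19, Silva 19, Vance 8, Umar 5. Umar has the fewest and is eliminated.
Round 2: Silva 24, Okoro 19, Vance 8. Vance has the fewest and is eliminated.
Round 3: Silva 32, Okoro 19. Silva has a majority.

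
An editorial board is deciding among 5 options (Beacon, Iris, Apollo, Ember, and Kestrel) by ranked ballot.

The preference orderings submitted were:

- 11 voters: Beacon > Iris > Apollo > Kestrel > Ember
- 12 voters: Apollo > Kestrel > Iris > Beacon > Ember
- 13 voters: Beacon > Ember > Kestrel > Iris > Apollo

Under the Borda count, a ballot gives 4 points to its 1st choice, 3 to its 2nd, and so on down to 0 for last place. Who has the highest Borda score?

Beacon

Borda scores:
  Beacon: 11·4 + 12·1 + 13·4 = 108
  Iris: 11·3 + 12·2 + 13·1 = 70
  Apollo: 11·2 + 12·4 + 13·0 = 70
  Ember: 11·0 + 12·0 + 13·3 = 39
  Kestrel: 11·1 + 12·3 + 13·2 = 73
Beacon has the highest total.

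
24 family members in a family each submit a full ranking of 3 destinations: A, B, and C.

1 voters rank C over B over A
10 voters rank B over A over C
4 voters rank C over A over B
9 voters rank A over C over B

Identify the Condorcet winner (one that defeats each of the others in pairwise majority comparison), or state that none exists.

Head-to-head results (24 voters total):
A vs B: A wins 13–11.
A vs C: A wins 19–5.
B vs C: C wins 14–10.
A beats each rival — B (13–11), C (19–5) — so A is the Condorcet winner.

A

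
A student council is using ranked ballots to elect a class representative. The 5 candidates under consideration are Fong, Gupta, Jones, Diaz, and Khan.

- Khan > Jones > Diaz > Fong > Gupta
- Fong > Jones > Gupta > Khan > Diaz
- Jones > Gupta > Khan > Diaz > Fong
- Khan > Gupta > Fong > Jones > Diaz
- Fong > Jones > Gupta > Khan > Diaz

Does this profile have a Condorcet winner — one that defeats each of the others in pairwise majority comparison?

Head-to-head results (5 voters total):
Fong vs Gupta: Fong wins 3–2.
Fong vs Jones: Fong wins 3–2.
Fong vs Diaz: Fong wins 3–2.
Fong vs Khan: Khan wins 3–2.
Gupta vs Jones: Jones wins 4–1.
Gupta vs Diaz: Gupta wins 4–1.
Gupta vs Khan: Gupta wins 3–2.
Jones vs Diaz: Jones wins 5–0.
Jones vs Khan: Jones wins 3–2.
Diaz vs Khan: Khan wins 5–0.
No candidate beats all others: Fong beats Gupta beats Khan beats Fong, a majority cycle.

No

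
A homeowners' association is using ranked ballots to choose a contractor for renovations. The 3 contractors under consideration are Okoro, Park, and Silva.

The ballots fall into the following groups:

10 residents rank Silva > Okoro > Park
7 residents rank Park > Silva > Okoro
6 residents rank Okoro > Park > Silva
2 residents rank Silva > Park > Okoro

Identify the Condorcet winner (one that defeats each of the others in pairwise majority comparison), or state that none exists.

There is no Condorcet winner

Head-to-head results (25 voters total):
Okoro vs Park: Okoro wins 16–9.
Okoro vs Silva: Silva wins 19–6.
Park vs Silva: Park wins 13–12.
No candidate beats all others: Okoro beats Park beats Silva beats Okoro, a majority cycle.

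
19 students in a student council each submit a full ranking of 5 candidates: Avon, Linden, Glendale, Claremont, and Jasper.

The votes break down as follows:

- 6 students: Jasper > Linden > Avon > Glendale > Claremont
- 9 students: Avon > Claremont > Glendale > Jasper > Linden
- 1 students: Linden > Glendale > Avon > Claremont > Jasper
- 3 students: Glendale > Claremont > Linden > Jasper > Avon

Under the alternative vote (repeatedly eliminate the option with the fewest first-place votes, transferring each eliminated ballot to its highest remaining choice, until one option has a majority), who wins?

Avon

Round 1: Avon 9, Jasper 6, Glendale 3, Linden 1, Claremont 0. Claremont has the fewest and is eliminated.
Round 2: Avon 9, Jasper 6, Glendale 3, Linden 1. Linden has the fewest and is eliminated.
Round 3: Avon 9, Jasper 6, Glendale 4. Glendale has the fewest and is eliminated.
Round 4: Avon 10, Jasper 9. Avon has a majority.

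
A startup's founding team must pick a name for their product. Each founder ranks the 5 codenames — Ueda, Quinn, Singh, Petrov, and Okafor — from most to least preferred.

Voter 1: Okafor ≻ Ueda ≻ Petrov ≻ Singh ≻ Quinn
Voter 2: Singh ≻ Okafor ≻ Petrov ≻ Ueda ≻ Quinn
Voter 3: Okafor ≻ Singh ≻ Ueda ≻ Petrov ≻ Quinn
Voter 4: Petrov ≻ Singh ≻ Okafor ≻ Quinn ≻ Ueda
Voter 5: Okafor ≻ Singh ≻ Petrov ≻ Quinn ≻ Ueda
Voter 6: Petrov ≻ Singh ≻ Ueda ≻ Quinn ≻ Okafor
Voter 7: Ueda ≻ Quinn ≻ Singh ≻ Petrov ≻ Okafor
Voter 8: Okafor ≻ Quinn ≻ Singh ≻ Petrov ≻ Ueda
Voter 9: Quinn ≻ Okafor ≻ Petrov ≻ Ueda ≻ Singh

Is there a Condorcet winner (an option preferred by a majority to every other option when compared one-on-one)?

Head-to-head results (9 voters total):
Ueda vs Quinn: Ueda wins 5–4.
Ueda vs Singh: Singh wins 6–3.
Ueda vs Petrov: Petrov wins 6–3.
Ueda vs Okafor: Okafor wins 7–2.
Quinn vs Singh: Singh wins 6–3.
Quinn vs Petrov: Petrov wins 6–3.
Quinn vs Okafor: Okafor wins 6–3.
Singh vs Petrov: Singh wins 5–4.
Singh vs Okafor: Okafor wins 5–4.
Petrov vs Okafor: Okafor wins 6–3.
Okafor beats each rival — Ueda (7–2), Quinn (6–3), Singh (5–4), Petrov (6–3) — so Okafor is the Condorcet winner.

Yes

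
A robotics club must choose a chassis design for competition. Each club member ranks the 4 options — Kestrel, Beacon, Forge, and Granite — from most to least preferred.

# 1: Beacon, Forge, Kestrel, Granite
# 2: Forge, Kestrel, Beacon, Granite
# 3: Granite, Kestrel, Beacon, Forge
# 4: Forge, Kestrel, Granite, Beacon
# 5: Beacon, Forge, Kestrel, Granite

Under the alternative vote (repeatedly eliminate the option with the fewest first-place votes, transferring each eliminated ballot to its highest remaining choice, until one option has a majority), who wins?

Round 1: Beacon 2, Forge 2, Granite 1, Kestrel 0. Kestrel has the fewest and is eliminated.
Round 2: Beacon 2, Forge 2, Granite 1. Granite has the fewest and is eliminated.
Round 3: Beacon 3, Forge 2. Beacon has a majority.

Beacon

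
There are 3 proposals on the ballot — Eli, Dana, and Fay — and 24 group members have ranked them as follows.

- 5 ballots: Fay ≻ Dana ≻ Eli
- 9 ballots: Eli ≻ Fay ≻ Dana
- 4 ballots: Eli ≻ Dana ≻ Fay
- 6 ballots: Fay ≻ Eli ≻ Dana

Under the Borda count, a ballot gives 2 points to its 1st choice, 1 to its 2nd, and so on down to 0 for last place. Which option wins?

Borda scores:
  Eli: 5·0 + 9·2 + 4·2 + 6·1 = 32
  Dana: 5·1 + 9·0 + 4·1 + 6·0 = 9
  Fay: 5·2 + 9·1 + 4·0 + 6·2 = 31
Eli has the highest total.

Eli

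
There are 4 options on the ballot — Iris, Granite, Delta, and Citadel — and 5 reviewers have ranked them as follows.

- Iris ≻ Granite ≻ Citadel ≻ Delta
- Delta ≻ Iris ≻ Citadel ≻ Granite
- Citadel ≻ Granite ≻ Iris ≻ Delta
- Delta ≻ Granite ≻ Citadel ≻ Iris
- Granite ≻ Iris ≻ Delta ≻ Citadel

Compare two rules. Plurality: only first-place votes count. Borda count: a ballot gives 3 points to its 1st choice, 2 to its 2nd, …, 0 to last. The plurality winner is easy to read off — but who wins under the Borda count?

Granite

Plurality first-place counts: Iris 1, Granite 1, Delta 2, Citadel 1 → Delta.
Borda totals: Iris 8, Granite 9, Delta 7, Citadel 6 → Granite.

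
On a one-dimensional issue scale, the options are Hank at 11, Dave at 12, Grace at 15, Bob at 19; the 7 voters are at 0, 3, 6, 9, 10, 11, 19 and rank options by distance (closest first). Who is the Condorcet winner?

Hank

With single-peaked preferences on a line, the Condorcet winner is the candidate closest to the median voter.
The median voter (position 9) is closest to Hank at 11.
Check: Hank vs Dave — voters closer to Hank: 6 of 7.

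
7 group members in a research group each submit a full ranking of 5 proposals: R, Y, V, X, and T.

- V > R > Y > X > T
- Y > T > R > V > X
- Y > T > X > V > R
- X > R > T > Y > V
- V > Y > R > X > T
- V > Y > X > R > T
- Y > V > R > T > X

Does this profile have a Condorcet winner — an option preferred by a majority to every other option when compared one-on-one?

Head-to-head results (7 voters total):
R vs Y: Y wins 5–2.
R vs V: V wins 5–2.
R vs X: R wins 4–3.
R vs T: R wins 5–2.
Y vs V: Y wins 4–3.
Y vs X: Y wins 6–1.
Y vs T: Y wins 6–1.
V vs X: V wins 5–2.
V vs T: V wins 4–3.
X vs T: X wins 4–3.
Y beats each rival — R (5–2), V (4–3), X (6–1), T (6–1) — so Y is the Condorcet winner.

Yes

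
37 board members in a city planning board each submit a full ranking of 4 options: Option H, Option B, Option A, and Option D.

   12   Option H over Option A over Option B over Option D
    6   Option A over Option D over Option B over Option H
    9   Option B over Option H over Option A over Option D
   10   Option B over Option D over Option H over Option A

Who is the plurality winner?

First-place vote totals:
  Option H: 12
  Option B: 19
  Option A: 6
  Option D: 0
Option B has the most first-place votes.

Option B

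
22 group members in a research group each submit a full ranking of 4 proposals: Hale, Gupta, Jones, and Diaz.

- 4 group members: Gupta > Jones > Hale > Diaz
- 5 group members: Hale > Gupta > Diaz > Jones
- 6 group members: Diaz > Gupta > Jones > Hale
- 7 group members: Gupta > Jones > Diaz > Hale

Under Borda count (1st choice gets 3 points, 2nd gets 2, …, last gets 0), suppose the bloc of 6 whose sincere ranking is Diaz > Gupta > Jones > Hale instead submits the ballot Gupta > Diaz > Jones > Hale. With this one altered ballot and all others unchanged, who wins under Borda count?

Borda totals with the altered ballot: Hale 19, Gupta 61, Jones 28, Diaz 24.
The winner is unchanged: still Gupta.

Gupta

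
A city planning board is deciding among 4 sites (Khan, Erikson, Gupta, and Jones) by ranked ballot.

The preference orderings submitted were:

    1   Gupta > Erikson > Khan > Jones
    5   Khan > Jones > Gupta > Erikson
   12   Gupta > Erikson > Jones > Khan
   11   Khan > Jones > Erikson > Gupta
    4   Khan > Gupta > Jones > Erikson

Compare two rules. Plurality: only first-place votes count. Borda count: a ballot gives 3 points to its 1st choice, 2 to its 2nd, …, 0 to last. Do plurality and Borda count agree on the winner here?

Yes

Plurality first-place counts: Khan 20, Erikson 0, Gupta 13, Jones 0 → Khan.
Borda totals: Khan 61, Erikson 37, Gupta 52, Jones 48 → Khan.
The two rules agree on Khan.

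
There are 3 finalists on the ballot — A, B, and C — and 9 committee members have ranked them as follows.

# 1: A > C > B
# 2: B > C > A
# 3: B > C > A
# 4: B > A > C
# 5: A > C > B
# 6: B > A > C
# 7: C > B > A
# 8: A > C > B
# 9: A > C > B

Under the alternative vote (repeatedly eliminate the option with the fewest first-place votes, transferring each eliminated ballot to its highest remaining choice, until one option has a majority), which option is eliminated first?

Round 1: A 4, B 4, C 1. C has the fewest and is eliminated.
Round 2: B 5, A 4. B has a majority.

C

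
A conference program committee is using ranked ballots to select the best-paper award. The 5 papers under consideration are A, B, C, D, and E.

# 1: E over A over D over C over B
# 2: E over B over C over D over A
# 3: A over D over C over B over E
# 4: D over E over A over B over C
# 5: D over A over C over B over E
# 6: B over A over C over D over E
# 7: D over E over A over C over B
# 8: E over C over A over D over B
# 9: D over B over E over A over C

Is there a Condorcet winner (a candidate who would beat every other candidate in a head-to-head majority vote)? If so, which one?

Head-to-head results (9 voters total):
A vs B: A wins 6–3.
A vs C: A wins 7–2.
A vs D: D wins 5–4.
A vs E: E wins 6–3.
B vs C: C wins 5–4.
B vs D: D wins 7–2.
B vs E: E wins 5–4.
C vs D: D wins 6–3.
C vs E: E wins 6–3.
D vs E: D wins 6–3.
D beats each rival — A (5–4), B (7–2), C (6–3), E (6–3) — so D is the Condorcet winner.

D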